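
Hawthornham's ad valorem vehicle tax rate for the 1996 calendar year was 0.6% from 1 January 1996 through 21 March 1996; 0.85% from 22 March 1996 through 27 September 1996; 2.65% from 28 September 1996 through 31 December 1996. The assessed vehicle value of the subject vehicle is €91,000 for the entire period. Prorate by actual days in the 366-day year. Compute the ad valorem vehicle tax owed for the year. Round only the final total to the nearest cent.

1 January – 21 March 1996: 81 days at 0.6% → €91,000 × 0.6% × 81/366 = €120.8361
22 March – 27 September 1996: 190 days at 0.85% → €91,000 × 0.85% × 190/366 = €401.5437
28 September – 31 December 1996: 95 days at 2.65% → €91,000 × 2.65% × 95/366 = €625.9358
Total = €1,148.3156

€1,148.32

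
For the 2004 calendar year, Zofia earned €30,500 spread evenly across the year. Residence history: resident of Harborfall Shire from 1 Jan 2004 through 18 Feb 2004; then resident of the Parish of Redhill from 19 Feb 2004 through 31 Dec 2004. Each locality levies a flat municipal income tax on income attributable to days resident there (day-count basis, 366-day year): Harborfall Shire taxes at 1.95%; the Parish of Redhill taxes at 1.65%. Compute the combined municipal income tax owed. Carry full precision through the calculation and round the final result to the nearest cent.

€515.50

Harborfall Shire, 1 Jan – 18 Feb 2004: 49 days → €30,500 × 1.95% × 49/366 = €79.6250
The Parish of Redhill, 19 Feb – 31 Dec 2004: 317 days → €30,500 × 1.65% × 317/366 = €435.8750
Total = €515.5000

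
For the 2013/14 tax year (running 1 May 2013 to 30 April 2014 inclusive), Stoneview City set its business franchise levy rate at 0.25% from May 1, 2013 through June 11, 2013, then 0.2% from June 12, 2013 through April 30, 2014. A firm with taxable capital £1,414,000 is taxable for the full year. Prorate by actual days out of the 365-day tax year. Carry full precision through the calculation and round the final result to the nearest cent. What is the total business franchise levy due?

£2,909.35

May 1 – June 11, 2013: 42 days at 0.25% → £1,414,000 × 0.25% × 42/365 = £406.7671
June 12, 2013 – April 30, 2014: 323 days at 0.2% → £1,414,000 × 0.2% × 323/365 = £2,502.5863
Total = £2,909.3534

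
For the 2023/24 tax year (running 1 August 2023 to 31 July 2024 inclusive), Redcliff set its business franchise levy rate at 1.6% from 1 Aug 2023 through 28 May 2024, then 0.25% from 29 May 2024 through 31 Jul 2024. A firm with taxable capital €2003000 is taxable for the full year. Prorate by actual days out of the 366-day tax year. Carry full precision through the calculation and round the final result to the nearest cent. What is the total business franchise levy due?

€27319.61

1 Aug 2023 – 28 May 2024: 302 days at 1.6% → €2003000 × 1.6% × 302/366 = €26443.9781
29 May – 31 Jul 2024: 64 days at 0.25% → €2003000 × 0.25% × 64/366 = €875.6284
Total = €27319.6066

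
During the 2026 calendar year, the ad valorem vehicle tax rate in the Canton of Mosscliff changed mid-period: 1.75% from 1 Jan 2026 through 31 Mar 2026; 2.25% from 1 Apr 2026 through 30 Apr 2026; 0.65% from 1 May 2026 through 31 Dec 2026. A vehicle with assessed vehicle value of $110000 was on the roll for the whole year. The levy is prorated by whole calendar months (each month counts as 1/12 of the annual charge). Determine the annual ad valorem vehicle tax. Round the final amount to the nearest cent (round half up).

1 Jan – 31 Mar 2026: 3 months at 1.75% → $110000 × 1.75% × 3/12 = $481.2500
1 Apr – 30 Apr 2026: 1 month at 2.25% → $110000 × 2.25% × 1/12 = $206.2500
1 May – 31 Dec 2026: 8 months at 0.65% → $110000 × 0.65% × 8/12 = $476.6667
Total = $1164.1667

$1164.17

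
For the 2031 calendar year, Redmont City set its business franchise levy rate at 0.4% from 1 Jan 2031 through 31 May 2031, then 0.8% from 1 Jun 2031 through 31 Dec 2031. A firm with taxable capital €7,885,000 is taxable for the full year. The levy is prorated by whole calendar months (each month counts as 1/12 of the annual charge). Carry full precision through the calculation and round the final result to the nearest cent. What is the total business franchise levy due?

€49,938.33

1 Jan – 31 May 2031: 5 months at 0.4% → €7,885,000 × 0.4% × 5/12 = €13,141.6667
1 Jun – 31 Dec 2031: 7 months at 0.8% → €7,885,000 × 0.8% × 7/12 = €36,796.6667
Total = €49,938.3333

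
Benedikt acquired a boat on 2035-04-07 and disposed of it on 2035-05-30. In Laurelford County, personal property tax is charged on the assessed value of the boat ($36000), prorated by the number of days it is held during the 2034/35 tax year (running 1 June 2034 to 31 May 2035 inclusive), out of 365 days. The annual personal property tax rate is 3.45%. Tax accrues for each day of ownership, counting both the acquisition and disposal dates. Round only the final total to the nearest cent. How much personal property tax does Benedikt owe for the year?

Days held (2035-04-07 to 2035-05-30): 54 out of 365
Tax = $36000 × 3.45% × 54/365 = $183.7479

$183.75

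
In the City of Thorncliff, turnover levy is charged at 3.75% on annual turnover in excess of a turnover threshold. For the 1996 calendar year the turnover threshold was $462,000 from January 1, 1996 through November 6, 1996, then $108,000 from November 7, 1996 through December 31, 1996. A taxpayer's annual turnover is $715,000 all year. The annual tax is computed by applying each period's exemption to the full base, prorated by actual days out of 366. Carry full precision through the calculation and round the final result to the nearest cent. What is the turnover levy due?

January 1 – November 6, 1996: 311 days, exemption $462,000 → ($715,000 − $462,000) × 3.75% × 311/366 = $8,061.7828
November 7 – December 31, 1996: 55 days, exemption $108,000 → ($715,000 − $108,000) × 3.75% × 55/366 = $3,420.5943
Total = $11,482.3770

$11,482.38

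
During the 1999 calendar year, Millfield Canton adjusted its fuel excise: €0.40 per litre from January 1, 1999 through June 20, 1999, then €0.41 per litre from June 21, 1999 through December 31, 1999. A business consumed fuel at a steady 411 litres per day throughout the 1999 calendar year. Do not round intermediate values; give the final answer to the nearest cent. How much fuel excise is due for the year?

€60,803.34

January 1 – June 20, 1999: 171 days × 411 litres/day = 70,281 litres at €0.40/litre → €28,112.40
June 21 – December 31, 1999: 194 days × 411 litres/day = 79,734 litres at €0.41/litre → €32,690.94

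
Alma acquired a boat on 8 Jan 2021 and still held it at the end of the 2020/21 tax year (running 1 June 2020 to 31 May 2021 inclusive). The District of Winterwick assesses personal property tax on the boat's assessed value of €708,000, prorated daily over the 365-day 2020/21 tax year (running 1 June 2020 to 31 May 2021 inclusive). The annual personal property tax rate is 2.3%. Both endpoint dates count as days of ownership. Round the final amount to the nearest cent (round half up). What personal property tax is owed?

Days held (8 Jan – 31 May 2021): 144 out of 365
Tax = €708,000 × 2.3% × 144/365 = €6,424.3726

€6,424.37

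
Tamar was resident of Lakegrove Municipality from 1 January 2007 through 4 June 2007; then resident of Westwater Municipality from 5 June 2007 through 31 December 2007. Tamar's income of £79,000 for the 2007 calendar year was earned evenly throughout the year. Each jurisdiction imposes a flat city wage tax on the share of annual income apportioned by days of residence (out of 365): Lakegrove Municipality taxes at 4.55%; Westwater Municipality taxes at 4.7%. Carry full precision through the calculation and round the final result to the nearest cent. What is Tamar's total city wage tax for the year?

£3,662.68

Lakegrove Municipality, 1 January – 4 June 2007: 155 days → £79,000 × 4.55% × 155/365 = £1,526.4315
Westwater Municipality, 5 June – 31 December 2007: 210 days → £79,000 × 4.7% × 210/365 = £2,136.2466
Total = £3,662.6781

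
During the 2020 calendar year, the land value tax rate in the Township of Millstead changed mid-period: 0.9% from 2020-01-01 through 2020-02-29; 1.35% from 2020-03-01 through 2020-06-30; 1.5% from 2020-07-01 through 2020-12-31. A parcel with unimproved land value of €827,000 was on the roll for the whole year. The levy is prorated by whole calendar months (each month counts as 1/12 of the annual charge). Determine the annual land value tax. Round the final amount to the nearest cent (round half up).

€11,164.50

2020-01-01 to 2020-02-29: 2 months at 0.9% → €827,000 × 0.9% × 2/12 = €1,240.5000
2020-03-01 to 2020-06-30: 4 months at 1.35% → €827,000 × 1.35% × 4/12 = €3,721.5000
2020-07-01 to 2020-12-31: 6 months at 1.5% → €827,000 × 1.5% × 6/12 = €6,202.5000
Total = €11,164.5000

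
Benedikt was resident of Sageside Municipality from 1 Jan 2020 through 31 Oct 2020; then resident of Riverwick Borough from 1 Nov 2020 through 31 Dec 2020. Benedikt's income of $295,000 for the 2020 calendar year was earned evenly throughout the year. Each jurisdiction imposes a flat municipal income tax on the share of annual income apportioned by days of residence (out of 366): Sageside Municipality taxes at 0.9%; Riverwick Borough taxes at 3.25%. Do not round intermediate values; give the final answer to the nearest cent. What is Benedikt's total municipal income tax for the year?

$3,810.42

Sageside Municipality, 1 Jan – 31 Oct 2020: 305 days → $295,000 × 0.9% × 305/366 = $2,212.5000
Riverwick Borough, 1 Nov – 31 Dec 2020: 61 days → $295,000 × 3.25% × 61/366 = $1,597.9167
Total = $3,810.4167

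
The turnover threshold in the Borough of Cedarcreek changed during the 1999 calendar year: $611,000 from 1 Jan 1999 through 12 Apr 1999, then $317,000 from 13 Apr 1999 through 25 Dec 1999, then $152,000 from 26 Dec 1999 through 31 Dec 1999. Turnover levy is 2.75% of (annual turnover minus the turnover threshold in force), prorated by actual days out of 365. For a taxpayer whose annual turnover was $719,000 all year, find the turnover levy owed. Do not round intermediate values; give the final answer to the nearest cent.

$8,870.22

1 Jan – 12 Apr 1999: 102 days, exemption $611,000 → ($719,000 − $611,000) × 2.75% × 102/365 = $829.9726
13 Apr – 25 Dec 1999: 257 days, exemption $317,000 → ($719,000 − $317,000) × 2.75% × 257/365 = $7,783.9315
26 Dec – 31 Dec 1999: 6 days, exemption $152,000 → ($719,000 − $152,000) × 2.75% × 6/365 = $256.3151
Total = $8,870.2192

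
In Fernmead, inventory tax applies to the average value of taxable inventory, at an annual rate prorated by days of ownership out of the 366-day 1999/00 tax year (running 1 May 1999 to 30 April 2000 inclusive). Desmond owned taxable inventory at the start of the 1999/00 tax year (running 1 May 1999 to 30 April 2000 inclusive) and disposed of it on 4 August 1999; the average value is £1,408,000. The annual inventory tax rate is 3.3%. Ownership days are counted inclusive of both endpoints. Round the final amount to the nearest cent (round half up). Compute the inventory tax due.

Days held (1 May – 4 August 1999): 96 out of 366
Tax = £1,408,000 × 3.3% × 96/366 = £12,187.2787

£12,187.28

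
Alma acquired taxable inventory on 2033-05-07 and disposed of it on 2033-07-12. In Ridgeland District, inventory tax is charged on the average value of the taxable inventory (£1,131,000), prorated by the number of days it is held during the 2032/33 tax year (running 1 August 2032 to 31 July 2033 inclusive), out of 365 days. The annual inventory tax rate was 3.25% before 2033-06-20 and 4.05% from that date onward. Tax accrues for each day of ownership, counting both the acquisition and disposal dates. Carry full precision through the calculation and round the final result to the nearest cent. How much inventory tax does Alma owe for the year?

2033-05-07 to 2033-06-19: 44 days at 3.25% → £1,131,000 × 3.25% × 44/365 = £4,431.0411
2033-06-20 to 2033-07-12: 23 days at 4.05% → £1,131,000 × 4.05% × 23/365 = £2,886.3740
Total = £7,317.4151

£7,317.42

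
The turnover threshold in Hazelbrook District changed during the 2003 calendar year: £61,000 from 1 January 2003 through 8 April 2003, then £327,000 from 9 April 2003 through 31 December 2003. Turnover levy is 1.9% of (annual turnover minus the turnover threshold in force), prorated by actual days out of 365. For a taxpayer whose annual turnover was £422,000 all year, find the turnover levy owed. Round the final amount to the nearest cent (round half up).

1 January – 8 April 2003: 98 days, exemption £61,000 → (£422,000 − £61,000) × 1.9% × 98/365 = £1,841.5945
9 April – 31 December 2003: 267 days, exemption £327,000 → (£422,000 − £327,000) × 1.9% × 267/365 = £1,320.3699
Total = £3,161.9644

£3,161.96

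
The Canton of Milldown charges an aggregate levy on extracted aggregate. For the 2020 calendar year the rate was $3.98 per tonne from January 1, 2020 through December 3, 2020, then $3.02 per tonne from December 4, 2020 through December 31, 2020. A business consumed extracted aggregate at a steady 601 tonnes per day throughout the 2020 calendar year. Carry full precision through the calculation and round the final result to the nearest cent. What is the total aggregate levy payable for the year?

January 1 – December 3, 2020: 338 days × 601 tonnes/day = 203,138 tonnes at $3.98/tonne → $808489.24
December 4 – December 31, 2020: 28 days × 601 tonnes/day = 16,828 tonnes at $3.02/tonne → $50820.56

$859309.80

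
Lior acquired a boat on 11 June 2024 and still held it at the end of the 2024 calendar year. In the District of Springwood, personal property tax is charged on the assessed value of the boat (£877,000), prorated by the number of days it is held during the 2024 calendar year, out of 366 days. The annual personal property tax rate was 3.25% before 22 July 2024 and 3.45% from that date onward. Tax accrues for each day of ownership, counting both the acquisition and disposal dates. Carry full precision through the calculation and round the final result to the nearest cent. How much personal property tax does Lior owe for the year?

11 June – 21 July 2024: 41 days at 3.25% → £877,000 × 3.25% × 41/366 = £3,192.9030
22 July – 31 December 2024: 163 days at 3.45% → £877,000 × 3.45% × 163/366 = £13,474.8893
Total = £16,667.7923

£16,667.79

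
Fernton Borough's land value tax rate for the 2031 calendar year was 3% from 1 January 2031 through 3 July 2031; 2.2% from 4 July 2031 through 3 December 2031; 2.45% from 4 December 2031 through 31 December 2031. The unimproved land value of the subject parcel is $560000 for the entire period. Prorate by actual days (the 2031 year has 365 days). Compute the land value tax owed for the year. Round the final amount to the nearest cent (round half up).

$14685.81

1 January – 3 July 2031: 184 days at 3% → $560000 × 3% × 184/365 = $8469.0411
4 July – 3 December 2031: 153 days at 2.2% → $560000 × 2.2% × 153/365 = $5164.2740
4 December – 31 December 2031: 28 days at 2.45% → $560000 × 2.45% × 28/365 = $1052.4932
Total = $14685.8082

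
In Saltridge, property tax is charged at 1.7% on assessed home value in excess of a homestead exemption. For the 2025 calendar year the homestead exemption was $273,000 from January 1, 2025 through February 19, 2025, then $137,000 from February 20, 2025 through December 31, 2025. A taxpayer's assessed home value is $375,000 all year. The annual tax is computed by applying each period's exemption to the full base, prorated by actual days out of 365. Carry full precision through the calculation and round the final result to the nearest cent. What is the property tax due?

January 1 – February 19, 2025: 50 days, exemption $273,000 → ($375,000 − $273,000) × 1.7% × 50/365 = $237.5342
February 20 – December 31, 2025: 315 days, exemption $137,000 → ($375,000 − $137,000) × 1.7% × 315/365 = $3,491.7534
Total = $3,729.2877

$3,729.29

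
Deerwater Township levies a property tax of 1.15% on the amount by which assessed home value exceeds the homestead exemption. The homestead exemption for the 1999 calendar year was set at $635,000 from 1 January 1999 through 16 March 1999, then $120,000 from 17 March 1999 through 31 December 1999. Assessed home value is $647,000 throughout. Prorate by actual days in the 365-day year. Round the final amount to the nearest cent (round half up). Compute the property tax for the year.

1 January – 16 March 1999: 75 days, exemption $635,000 → ($647,000 − $635,000) × 1.15% × 75/365 = $28.3562
17 March – 31 December 1999: 290 days, exemption $120,000 → ($647,000 − $120,000) × 1.15% × 290/365 = $4,815.1918
Total = $4,843.5479

$4,843.55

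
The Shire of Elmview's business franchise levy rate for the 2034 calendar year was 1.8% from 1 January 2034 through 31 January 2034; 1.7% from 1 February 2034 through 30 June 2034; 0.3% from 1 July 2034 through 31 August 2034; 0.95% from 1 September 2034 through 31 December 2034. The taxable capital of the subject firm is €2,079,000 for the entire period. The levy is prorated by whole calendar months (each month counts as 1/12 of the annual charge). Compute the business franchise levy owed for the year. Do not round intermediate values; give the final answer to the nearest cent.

€25,467.75

1 January – 31 January 2034: 1 month at 1.8% → €2,079,000 × 1.8% × 1/12 = €3,118.5000
1 February – 30 June 2034: 5 months at 1.7% → €2,079,000 × 1.7% × 5/12 = €14,726.2500
1 July – 31 August 2034: 2 months at 0.3% → €2,079,000 × 0.3% × 2/12 = €1,039.5000
1 September – 31 December 2034: 4 months at 0.95% → €2,079,000 × 0.95% × 4/12 = €6,583.5000
Total = €25,467.7500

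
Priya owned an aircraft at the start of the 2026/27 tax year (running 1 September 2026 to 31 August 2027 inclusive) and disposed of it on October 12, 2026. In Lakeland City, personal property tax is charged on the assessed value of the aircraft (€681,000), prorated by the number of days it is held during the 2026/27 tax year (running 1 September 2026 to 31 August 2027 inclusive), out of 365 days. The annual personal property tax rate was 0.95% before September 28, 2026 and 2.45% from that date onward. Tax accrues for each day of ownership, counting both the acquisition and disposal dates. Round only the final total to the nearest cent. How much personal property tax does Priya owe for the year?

€1,164.23

September 1 – September 27, 2026: 27 days at 0.95% → €681,000 × 0.95% × 27/365 = €478.5658
September 28 – October 12, 2026: 15 days at 2.45% → €681,000 × 2.45% × 15/365 = €685.6644
Total = €1,164.2301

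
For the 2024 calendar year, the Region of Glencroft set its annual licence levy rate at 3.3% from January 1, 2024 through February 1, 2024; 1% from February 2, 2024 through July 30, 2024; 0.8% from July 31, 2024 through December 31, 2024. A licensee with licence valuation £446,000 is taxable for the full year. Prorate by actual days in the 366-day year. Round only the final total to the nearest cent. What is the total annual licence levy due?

January 1 – February 1, 2024: 32 days at 3.3% → £446,000 × 3.3% × 32/366 = £1,286.8197
February 2 – July 30, 2024: 180 days at 1% → £446,000 × 1% × 180/366 = £2,193.4426
July 31 – December 31, 2024: 154 days at 0.8% → £446,000 × 0.8% × 154/366 = £1,501.2896
Total = £4,981.5519

£4,981.55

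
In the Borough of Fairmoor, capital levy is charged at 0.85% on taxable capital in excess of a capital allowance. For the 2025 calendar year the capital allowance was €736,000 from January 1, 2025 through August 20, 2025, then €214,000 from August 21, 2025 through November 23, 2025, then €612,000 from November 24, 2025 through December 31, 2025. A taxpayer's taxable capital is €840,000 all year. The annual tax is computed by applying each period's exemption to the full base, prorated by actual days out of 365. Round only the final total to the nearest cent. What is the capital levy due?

€2,148.57

January 1 – August 20, 2025: 232 days, exemption €736,000 → (€840,000 − €736,000) × 0.85% × 232/365 = €561.8849
August 21 – November 23, 2025: 95 days, exemption €214,000 → (€840,000 − €214,000) × 0.85% × 95/365 = €1,384.9178
November 24 – December 31, 2025: 38 days, exemption €612,000 → (€840,000 − €612,000) × 0.85% × 38/365 = €201.7644
Total = €2,148.5671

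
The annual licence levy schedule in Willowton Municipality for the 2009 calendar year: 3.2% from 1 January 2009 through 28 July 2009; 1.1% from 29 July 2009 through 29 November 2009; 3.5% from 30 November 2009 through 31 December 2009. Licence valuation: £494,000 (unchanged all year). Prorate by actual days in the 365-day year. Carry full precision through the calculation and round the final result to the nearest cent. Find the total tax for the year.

£12,413.61

1 January – 28 July 2009: 209 days at 3.2% → £494,000 × 3.2% × 209/365 = £9,051.7041
29 July – 29 November 2009: 124 days at 1.1% → £494,000 × 1.1% × 124/365 = £1,846.0712
30 November – 31 December 2009: 32 days at 3.5% → £494,000 × 3.5% × 32/365 = £1,515.8356
Total = £12,413.6110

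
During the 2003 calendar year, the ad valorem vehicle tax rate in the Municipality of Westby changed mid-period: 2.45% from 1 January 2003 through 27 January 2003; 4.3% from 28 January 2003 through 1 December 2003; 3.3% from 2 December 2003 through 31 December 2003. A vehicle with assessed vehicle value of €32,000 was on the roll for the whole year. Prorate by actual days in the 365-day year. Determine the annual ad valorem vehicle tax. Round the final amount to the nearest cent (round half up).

1 January – 27 January 2003: 27 days at 2.45% → €32,000 × 2.45% × 27/365 = €57.9945
28 January – 1 December 2003: 308 days at 4.3% → €32,000 × 4.3% × 308/365 = €1,161.1178
2 December – 31 December 2003: 30 days at 3.3% → €32,000 × 3.3% × 30/365 = €86.7945
Total = €1,305.9068

€1,305.91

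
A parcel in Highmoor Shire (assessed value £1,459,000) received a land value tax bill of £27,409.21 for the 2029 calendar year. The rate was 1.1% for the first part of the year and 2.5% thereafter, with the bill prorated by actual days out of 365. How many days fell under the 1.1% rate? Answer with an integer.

Let d = days at the first rate; then 365 − d days at the second rate.
£1,459,000 × [1.1%·d + 2.5%·(365−d)] / 365 = £27,409.21
Solving gives d = 162, so the new rate took effect on 12 Jun 2029.

162 days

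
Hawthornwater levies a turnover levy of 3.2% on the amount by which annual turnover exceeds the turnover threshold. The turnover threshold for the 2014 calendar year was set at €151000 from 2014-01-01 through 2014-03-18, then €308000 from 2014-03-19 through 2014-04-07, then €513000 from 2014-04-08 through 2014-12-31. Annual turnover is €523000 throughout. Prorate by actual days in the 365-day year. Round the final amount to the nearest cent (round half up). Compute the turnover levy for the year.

2014-01-01 to 2014-03-18: 77 days, exemption €151000 → (€523000 − €151000) × 3.2% × 77/365 = €2511.2548
2014-03-19 to 2014-04-07: 20 days, exemption €308000 → (€523000 − €308000) × 3.2% × 20/365 = €376.9863
2014-04-08 to 2014-12-31: 268 days, exemption €513000 → (€523000 − €513000) × 3.2% × 268/365 = €234.9589
Total = €3123.2000

€3123.20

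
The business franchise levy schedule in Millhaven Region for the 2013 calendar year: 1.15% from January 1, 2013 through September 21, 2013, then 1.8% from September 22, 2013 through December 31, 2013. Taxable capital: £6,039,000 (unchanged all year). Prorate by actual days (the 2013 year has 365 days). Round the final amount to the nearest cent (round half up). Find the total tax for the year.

£80,310.43

January 1 – September 21, 2013: 264 days at 1.15% → £6,039,000 × 1.15% × 264/365 = £50,231.2438
September 22 – December 31, 2013: 101 days at 1.8% → £6,039,000 × 1.8% × 101/365 = £30,079.1836
Total = £80,310.4274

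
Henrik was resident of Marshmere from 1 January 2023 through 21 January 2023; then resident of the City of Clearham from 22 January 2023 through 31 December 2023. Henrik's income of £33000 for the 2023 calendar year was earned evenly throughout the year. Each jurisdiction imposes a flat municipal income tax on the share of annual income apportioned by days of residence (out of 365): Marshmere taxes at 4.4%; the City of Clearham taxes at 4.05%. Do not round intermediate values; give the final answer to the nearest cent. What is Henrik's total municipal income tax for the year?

£1343.15

Marshmere, 1 January – 21 January 2023: 21 days → £33000 × 4.4% × 21/365 = £83.5397
The City of Clearham, 22 January – 31 December 2023: 344 days → £33000 × 4.05% × 344/365 = £1259.6055
Total = £1343.1452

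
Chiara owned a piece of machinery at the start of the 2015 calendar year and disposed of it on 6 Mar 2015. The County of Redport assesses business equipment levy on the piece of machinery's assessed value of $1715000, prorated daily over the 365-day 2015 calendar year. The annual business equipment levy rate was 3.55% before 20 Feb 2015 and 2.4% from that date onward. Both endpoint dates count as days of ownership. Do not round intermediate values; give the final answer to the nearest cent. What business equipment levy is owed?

$10031.58

1 Jan – 19 Feb 2015: 50 days at 3.55% → $1715000 × 3.55% × 50/365 = $8340.0685
20 Feb – 6 Mar 2015: 15 days at 2.4% → $1715000 × 2.4% × 15/365 = $1691.5068
Total = $10031.5753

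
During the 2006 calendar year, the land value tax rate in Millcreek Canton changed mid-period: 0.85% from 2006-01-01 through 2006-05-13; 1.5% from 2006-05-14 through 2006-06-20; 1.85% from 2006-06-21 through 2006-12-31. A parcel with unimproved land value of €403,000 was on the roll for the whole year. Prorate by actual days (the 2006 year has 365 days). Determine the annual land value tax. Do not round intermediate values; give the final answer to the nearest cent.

2006-01-01 to 2006-05-13: 133 days at 0.85% → €403,000 × 0.85% × 133/365 = €1,248.1959
2006-05-14 to 2006-06-20: 38 days at 1.5% → €403,000 × 1.5% × 38/365 = €629.3425
2006-06-21 to 2006-12-31: 194 days at 1.85% → €403,000 × 1.85% × 194/365 = €3,962.6493
Total = €5,840.1877

€5,840.19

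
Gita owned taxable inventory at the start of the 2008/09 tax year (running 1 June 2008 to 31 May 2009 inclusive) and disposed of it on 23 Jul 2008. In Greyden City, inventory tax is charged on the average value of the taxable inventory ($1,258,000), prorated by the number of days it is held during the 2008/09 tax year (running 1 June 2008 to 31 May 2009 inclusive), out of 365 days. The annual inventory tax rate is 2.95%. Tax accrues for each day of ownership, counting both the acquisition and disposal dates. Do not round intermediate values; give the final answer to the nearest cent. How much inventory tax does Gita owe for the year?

$5,388.72

Days held (1 Jun – 23 Jul 2008): 53 out of 365
Tax = $1,258,000 × 2.95% × 53/365 = $5,388.7205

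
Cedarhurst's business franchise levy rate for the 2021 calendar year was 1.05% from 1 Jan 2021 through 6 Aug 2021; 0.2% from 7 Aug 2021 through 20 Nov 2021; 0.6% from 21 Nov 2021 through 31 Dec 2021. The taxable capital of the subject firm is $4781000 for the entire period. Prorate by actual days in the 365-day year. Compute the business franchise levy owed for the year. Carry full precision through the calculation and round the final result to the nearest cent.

$35981.94

1 Jan – 6 Aug 2021: 218 days at 1.05% → $4781000 × 1.05% × 218/365 = $29982.7644
7 Aug – 20 Nov 2021: 106 days at 0.2% → $4781000 × 0.2% × 106/365 = $2776.9096
21 Nov – 31 Dec 2021: 41 days at 0.6% → $4781000 × 0.6% × 41/365 = $3222.2630
Total = $35981.9370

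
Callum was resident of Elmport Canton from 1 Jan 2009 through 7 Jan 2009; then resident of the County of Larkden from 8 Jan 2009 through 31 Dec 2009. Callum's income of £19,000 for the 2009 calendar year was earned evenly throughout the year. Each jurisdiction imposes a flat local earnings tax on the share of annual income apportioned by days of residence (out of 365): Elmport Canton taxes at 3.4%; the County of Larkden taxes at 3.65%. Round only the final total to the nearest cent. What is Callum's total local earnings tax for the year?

£692.59

Elmport Canton, 1 Jan – 7 Jan 2009: 7 days → £19,000 × 3.4% × 7/365 = £12.3890
The County of Larkden, 8 Jan – 31 Dec 2009: 358 days → £19,000 × 3.65% × 358/365 = £680.2000
Total = £692.5890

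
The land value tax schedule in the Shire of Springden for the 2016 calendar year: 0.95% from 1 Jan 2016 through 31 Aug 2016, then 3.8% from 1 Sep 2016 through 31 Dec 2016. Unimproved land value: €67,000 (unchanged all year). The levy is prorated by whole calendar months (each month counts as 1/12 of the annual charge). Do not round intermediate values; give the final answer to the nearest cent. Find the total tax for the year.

€1,273.00

1 Jan – 31 Aug 2016: 8 months at 0.95% → €67,000 × 0.95% × 8/12 = €424.3333
1 Sep – 31 Dec 2016: 4 months at 3.8% → €67,000 × 3.8% × 4/12 = €848.6667
Total = €1,273.0000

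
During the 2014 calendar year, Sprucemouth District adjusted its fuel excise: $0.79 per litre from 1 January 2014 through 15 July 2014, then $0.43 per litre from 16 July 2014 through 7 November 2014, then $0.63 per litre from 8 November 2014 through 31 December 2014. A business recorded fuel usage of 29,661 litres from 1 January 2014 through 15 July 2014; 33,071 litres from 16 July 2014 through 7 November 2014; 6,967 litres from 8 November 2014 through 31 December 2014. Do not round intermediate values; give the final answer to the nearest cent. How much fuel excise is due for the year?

$42041.93

1 January – 15 July 2014: 29,661 litres at $0.79/litre → $23432.19
16 July – 7 November 2014: 33,071 litres at $0.43/litre → $14220.53
8 November – 31 December 2014: 6,967 litres at $0.63/litre → $4389.21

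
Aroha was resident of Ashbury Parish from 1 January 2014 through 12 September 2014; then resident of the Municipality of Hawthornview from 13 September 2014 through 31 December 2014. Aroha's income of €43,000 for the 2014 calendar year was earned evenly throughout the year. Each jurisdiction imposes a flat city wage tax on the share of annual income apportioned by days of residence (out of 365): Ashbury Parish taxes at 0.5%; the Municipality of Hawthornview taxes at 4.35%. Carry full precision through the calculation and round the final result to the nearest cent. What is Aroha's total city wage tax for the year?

€713.92

Ashbury Parish, 1 January – 12 September 2014: 255 days → €43,000 × 0.5% × 255/365 = €150.2055
The Municipality of Hawthornview, 13 September – 31 December 2014: 110 days → €43,000 × 4.35% × 110/365 = €563.7123
Total = €713.9178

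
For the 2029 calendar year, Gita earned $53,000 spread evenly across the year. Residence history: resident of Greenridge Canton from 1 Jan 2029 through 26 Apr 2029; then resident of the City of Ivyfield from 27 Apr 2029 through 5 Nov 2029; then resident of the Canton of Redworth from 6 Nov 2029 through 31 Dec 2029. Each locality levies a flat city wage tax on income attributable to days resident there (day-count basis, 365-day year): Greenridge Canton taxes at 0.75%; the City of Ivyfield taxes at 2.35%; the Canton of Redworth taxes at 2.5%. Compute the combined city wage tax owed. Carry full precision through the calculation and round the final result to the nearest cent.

Greenridge Canton, 1 Jan – 26 Apr 2029: 116 days → $53,000 × 0.75% × 116/365 = $126.3288
The City of Ivyfield, 27 Apr – 5 Nov 2029: 193 days → $53,000 × 2.35% × 193/365 = $658.5795
The Canton of Redworth, 6 Nov – 31 Dec 2029: 56 days → $53,000 × 2.5% × 56/365 = $203.2877
Total = $988.1959

$988.20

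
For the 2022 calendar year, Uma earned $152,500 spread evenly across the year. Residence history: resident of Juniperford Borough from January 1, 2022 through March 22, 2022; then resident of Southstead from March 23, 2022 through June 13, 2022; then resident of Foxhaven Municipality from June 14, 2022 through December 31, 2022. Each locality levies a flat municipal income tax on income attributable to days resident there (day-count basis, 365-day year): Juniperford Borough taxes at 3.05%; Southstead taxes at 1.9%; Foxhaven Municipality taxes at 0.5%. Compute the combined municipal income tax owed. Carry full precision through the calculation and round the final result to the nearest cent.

$2,110.98

Juniperford Borough, January 1 – March 22, 2022: 81 days → $152,500 × 3.05% × 81/365 = $1,032.1952
Southstead, March 23 – June 13, 2022: 83 days → $152,500 × 1.9% × 83/365 = $658.8836
Foxhaven Municipality, June 14 – December 31, 2022: 201 days → $152,500 × 0.5% × 201/365 = $419.8973
Total = $2,110.9760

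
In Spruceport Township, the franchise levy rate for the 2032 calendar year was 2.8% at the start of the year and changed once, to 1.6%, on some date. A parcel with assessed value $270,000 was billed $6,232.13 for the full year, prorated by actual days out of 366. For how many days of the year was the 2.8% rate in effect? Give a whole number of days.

Let d = days at the first rate; then 366 − d days at the second rate.
$270,000 × [2.8%·d + 1.6%·(366−d)] / 366 = $6,232.13
Solving gives d = 216, so the new rate took effect on 4 Aug 2032.

216 days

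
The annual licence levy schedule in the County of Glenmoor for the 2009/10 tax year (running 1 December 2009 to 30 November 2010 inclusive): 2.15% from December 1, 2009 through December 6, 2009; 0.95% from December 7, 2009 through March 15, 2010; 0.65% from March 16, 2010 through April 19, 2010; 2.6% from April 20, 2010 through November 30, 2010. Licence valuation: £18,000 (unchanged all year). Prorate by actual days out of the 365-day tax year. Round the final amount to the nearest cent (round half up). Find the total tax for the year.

December 1 – December 6, 2009: 6 days at 2.15% → £18,000 × 2.15% × 6/365 = £6.3616
December 7, 2009 – March 15, 2010: 99 days at 0.95% → £18,000 × 0.95% × 99/365 = £46.3808
March 16 – April 19, 2010: 35 days at 0.65% → £18,000 × 0.65% × 35/365 = £11.2192
April 20 – November 30, 2010: 225 days at 2.6% → £18,000 × 2.6% × 225/365 = £288.4932
Total = £352.4548

£352.45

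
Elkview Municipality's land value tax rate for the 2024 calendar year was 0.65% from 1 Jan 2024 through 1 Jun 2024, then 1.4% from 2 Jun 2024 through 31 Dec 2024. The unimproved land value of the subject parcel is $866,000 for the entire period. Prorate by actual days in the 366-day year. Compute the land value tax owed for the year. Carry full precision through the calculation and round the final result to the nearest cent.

$9,408.88

1 Jan – 1 Jun 2024: 153 days at 0.65% → $866,000 × 0.65% × 153/366 = $2,353.1066
2 Jun – 31 Dec 2024: 213 days at 1.4% → $866,000 × 1.4% × 213/366 = $7,055.7705
Total = $9,408.8770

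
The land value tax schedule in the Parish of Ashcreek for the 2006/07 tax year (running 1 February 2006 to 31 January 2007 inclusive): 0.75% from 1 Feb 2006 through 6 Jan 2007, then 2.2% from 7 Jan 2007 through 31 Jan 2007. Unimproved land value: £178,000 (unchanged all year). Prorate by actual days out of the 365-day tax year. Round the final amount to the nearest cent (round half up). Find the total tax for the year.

£1,511.78

1 Feb 2006 – 6 Jan 2007: 340 days at 0.75% → £178,000 × 0.75% × 340/365 = £1,243.5616
7 Jan – 31 Jan 2007: 25 days at 2.2% → £178,000 × 2.2% × 25/365 = £268.2192
Total = £1,511.7808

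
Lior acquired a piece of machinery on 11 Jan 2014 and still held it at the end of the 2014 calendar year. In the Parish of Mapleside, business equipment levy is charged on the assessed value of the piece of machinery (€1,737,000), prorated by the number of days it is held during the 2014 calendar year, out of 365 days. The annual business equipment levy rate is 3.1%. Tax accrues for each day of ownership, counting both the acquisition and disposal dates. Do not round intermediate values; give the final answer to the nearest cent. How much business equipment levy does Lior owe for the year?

€52,371.74

Days held (11 Jan – 31 Dec 2014): 355 out of 365
Tax = €1,737,000 × 3.1% × 355/365 = €52,371.7397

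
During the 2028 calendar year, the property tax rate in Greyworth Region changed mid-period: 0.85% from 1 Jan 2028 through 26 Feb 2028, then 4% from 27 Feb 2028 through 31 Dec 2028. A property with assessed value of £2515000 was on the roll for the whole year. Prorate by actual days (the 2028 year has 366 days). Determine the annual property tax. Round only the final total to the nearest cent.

1 Jan – 26 Feb 2028: 57 days at 0.85% → £2515000 × 0.85% × 57/366 = £3329.2828
27 Feb – 31 Dec 2028: 309 days at 4% → £2515000 × 4% × 309/366 = £84932.7869
Total = £88262.0697

£88262.07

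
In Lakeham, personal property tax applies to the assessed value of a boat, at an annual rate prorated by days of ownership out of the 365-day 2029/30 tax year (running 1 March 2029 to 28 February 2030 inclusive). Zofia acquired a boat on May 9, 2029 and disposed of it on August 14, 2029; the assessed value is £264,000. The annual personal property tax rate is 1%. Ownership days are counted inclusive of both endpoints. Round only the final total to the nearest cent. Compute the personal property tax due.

Days held (May 9 – August 14, 2029): 98 out of 365
Tax = £264,000 × 1% × 98/365 = £708.8219

£708.82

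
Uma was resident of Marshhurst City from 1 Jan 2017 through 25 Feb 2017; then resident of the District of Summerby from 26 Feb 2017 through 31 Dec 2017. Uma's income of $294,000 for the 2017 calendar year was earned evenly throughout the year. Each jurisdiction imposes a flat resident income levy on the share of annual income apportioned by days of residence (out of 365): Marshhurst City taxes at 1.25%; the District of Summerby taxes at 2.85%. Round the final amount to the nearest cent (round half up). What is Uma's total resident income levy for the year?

Marshhurst City, 1 Jan – 25 Feb 2017: 56 days → $294,000 × 1.25% × 56/365 = $563.8356
The District of Summerby, 26 Feb – 31 Dec 2017: 309 days → $294,000 × 2.85% × 309/365 = $7,093.4548
Total = $7,657.2904

$7,657.29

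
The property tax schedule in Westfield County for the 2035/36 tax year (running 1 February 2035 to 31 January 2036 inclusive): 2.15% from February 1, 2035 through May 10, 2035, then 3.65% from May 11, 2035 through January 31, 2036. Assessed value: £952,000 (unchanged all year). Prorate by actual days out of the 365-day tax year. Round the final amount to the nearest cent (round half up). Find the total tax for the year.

February 1 – May 10, 2035: 99 days at 2.15% → £952,000 × 2.15% × 99/365 = £5,551.5945
May 11, 2035 – January 31, 2036: 266 days at 3.65% → £952,000 × 3.65% × 266/365 = £25,323.2000
Total = £30,874.7945

£30,874.79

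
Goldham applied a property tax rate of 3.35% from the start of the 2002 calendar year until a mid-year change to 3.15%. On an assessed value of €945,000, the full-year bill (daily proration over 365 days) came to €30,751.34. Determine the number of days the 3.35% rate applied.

Let d = days at the first rate; then 365 − d days at the second rate.
€945,000 × [3.35%·d + 3.15%·(365−d)] / 365 = €30,751.34
Solving gives d = 190, so the new rate took effect on July 10, 2002.

190 days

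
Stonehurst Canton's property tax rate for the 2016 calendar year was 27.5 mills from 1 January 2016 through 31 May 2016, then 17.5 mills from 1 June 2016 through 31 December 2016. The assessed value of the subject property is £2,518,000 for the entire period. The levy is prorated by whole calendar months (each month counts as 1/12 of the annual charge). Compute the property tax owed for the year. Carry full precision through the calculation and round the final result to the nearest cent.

£54,556.67

1 January – 31 May 2016: 5 months at 27.5 mills → £2,518,000 × 2.75% × 5/12 = £28,852.0833
1 June – 31 December 2016: 7 months at 17.5 mills → £2,518,000 × 1.75% × 7/12 = £25,704.5833
Total = £54,556.6667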